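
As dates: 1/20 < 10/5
True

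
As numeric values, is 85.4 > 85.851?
False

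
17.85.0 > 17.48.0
True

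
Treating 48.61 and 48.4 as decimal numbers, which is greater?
48.61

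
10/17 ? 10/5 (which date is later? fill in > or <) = >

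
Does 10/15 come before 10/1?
No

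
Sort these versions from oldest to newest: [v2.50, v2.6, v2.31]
[v2.6, v2.31, v2.50]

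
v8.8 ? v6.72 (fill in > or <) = >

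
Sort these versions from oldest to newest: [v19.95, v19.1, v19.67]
[v19.1, v19.67, v19.95]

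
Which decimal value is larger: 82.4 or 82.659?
82.659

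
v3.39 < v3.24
False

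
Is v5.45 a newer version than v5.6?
Yes. Version numbers are compared segment by segment as integers, not as decimals: minor version 45 > 6, so v5.45 > v5.6 (even though the decimal 5.45 < 5.6).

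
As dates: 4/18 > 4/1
True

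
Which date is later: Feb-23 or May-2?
May-2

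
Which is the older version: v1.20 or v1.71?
v1.20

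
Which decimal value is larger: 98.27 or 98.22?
98.27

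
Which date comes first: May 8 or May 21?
May 8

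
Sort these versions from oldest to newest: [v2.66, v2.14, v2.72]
[v2.14, v2.66, v2.72]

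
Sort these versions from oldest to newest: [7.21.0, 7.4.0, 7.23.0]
[7.4.0, 7.21.0, 7.23.0]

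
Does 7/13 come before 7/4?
No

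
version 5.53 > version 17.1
False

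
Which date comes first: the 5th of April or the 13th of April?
the 5th of April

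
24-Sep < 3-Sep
False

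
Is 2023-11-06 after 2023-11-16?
No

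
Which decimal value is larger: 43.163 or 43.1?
43.163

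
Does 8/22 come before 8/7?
No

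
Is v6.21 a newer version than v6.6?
Yes. Version numbers are compared segment by segment as integers, not as decimals: minor version 21 > 6, so v6.21 > v6.6 (even though the decimal 6.21 < 6.6).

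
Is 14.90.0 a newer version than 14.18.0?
Yes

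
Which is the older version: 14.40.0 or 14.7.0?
14.7.0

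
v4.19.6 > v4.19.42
False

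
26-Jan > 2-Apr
False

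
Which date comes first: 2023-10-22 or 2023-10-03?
2023-10-03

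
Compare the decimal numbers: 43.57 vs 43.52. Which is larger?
43.57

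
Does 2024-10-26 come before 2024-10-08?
No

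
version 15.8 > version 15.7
True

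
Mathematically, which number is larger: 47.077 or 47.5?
47.5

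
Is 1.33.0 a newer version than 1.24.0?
Yes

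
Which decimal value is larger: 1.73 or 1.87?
1.87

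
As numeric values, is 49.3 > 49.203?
True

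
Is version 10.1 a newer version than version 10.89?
No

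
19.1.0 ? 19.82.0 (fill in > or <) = <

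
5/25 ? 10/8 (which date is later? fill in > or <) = <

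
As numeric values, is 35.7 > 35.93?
False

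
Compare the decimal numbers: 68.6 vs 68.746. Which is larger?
68.746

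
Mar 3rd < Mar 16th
True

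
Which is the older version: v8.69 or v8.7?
v8.7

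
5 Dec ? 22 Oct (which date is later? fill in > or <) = >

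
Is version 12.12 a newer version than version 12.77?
No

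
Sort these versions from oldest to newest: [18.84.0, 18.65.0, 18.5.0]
[18.5.0, 18.65.0, 18.84.0]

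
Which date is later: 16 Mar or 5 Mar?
16 Mar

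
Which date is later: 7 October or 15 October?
15 October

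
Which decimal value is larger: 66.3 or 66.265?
66.3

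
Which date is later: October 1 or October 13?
October 13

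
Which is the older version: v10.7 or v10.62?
v10.7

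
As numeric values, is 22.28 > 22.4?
False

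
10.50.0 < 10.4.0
False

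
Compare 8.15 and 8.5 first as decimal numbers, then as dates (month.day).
As decimals: 8.15 < 8.5. As dates: 8/15 is later than 8/5 (day 15 > day 5).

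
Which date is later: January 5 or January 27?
January 27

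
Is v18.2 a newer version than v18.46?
No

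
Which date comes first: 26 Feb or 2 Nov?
26 Feb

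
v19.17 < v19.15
False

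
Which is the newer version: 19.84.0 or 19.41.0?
19.84.0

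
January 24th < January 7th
False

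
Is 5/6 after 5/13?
No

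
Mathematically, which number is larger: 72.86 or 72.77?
72.86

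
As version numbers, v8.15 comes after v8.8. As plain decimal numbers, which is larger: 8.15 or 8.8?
8.8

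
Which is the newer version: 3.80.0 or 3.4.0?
3.80.0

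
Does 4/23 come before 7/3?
Yes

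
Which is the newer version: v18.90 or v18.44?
v18.90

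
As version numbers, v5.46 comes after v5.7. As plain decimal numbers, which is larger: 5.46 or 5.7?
5.7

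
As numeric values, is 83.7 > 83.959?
False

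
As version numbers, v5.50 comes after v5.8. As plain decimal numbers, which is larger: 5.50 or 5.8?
5.8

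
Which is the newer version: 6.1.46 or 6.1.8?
6.1.46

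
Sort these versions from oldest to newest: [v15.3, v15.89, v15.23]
[v15.3, v15.23, v15.89]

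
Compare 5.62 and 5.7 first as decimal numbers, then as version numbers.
As decimals: 5.62 < 5.7. As versions: v5.62 > v5.7 (minor version 62 > 7).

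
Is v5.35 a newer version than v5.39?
No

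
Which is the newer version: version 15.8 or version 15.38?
version 15.38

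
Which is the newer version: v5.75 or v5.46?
v5.75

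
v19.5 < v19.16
True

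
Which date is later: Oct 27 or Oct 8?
Oct 27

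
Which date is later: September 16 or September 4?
September 16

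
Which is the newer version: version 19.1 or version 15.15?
version 19.1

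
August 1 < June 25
False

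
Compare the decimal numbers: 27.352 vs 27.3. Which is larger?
27.352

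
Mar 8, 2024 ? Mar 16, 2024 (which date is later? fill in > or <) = <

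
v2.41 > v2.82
False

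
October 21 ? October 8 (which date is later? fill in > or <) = >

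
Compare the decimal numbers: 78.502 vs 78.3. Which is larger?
78.502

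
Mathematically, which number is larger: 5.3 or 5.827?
5.827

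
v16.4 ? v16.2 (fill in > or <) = >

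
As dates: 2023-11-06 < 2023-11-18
True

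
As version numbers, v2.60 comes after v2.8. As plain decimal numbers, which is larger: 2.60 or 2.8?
2.8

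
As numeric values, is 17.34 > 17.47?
False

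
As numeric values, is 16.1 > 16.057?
True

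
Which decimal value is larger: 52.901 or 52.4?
52.901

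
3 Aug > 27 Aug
False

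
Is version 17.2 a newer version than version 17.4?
No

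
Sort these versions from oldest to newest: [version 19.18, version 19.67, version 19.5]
[version 19.5, version 19.18, version 19.67]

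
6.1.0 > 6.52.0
False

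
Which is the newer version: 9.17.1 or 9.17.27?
9.17.27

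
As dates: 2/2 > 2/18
False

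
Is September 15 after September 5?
Yes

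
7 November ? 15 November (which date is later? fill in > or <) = <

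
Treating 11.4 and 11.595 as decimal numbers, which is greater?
11.595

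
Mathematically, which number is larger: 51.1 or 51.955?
51.955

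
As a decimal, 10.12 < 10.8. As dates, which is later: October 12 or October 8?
October 12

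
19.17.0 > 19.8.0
True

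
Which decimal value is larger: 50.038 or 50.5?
50.5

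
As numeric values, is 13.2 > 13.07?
True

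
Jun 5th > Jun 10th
False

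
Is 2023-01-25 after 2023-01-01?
Yes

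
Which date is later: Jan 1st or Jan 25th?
Jan 25th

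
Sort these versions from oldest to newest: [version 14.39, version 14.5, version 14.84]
[version 14.5, version 14.39, version 14.84]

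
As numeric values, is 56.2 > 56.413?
False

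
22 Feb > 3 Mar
False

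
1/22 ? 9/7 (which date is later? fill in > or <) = <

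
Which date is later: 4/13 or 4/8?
4/13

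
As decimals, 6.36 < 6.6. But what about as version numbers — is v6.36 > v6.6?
True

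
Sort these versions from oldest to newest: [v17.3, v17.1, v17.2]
[v17.1, v17.2, v17.3]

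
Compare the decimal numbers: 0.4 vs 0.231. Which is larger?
0.4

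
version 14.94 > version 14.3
True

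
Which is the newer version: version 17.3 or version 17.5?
version 17.5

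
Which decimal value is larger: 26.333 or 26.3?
26.333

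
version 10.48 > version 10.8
True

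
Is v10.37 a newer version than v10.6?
Yes. Version numbers are compared segment by segment as integers, not as decimals: minor version 37 > 6, so v10.37 > v10.6 (even though the decimal 10.37 < 10.6).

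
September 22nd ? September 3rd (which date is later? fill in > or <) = >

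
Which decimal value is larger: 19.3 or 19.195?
19.3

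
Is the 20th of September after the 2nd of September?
Yes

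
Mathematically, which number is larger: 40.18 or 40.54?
40.54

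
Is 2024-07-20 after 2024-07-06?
Yes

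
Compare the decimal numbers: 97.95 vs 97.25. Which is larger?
97.95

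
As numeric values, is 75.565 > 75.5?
True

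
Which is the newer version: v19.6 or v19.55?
v19.55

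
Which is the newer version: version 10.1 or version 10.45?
version 10.45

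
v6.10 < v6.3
False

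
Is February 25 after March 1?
No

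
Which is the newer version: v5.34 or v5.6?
v5.34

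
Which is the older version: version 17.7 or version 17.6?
version 17.6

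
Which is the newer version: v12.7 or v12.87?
v12.87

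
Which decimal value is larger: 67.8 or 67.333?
67.8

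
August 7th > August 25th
False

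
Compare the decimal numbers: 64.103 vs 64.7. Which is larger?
64.7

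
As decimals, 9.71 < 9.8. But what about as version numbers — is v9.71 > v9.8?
True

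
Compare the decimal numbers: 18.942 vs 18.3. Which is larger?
18.942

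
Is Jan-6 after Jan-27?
No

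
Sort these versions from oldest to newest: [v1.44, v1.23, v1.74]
[v1.23, v1.44, v1.74]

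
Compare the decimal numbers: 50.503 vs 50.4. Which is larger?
50.503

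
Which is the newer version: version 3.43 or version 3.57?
version 3.57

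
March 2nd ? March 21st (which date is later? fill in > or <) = <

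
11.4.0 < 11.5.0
True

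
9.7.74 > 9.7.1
True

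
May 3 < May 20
True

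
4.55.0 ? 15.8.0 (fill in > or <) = <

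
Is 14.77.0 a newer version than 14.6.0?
Yes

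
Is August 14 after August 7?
Yes. Day 14 comes after day 7 in August — this is a date comparison, not a decimal one (the decimal 8.14 would be smaller than 8.7).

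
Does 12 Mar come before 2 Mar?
No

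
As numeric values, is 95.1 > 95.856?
False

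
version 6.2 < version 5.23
False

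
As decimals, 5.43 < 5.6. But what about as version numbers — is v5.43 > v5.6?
True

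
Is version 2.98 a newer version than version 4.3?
No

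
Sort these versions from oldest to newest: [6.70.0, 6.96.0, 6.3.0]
[6.3.0, 6.70.0, 6.96.0]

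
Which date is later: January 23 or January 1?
January 23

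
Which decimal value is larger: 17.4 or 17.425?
17.425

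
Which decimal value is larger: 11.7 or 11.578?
11.7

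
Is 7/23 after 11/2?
No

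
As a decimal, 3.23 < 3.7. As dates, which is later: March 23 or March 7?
March 23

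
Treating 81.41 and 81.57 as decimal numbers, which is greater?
81.57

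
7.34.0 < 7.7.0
False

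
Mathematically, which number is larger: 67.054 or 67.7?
67.7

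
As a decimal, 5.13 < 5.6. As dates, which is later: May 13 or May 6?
May 13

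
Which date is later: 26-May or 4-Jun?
4-Jun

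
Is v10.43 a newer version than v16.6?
No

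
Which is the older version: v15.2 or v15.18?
v15.2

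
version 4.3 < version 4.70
True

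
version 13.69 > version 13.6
True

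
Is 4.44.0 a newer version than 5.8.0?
No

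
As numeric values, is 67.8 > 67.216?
True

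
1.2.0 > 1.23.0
False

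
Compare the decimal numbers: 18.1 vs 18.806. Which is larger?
18.806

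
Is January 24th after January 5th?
Yes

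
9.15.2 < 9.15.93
True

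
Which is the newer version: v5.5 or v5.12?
v5.12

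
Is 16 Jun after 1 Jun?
Yes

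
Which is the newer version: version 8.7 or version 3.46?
version 8.7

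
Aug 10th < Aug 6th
False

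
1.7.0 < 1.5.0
False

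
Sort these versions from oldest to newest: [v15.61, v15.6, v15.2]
[v15.2, v15.6, v15.61]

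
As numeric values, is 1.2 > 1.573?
False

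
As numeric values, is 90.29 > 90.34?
False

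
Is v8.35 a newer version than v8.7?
Yes. Version numbers are compared segment by segment as integers, not as decimals: minor version 35 > 7, so v8.35 > v8.7 (even though the decimal 8.35 < 8.7).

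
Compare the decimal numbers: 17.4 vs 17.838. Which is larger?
17.838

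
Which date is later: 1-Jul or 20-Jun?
1-Jul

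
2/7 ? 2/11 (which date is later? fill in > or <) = <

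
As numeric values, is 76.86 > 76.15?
True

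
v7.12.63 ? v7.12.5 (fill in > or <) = >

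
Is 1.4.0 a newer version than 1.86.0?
No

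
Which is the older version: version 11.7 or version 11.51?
version 11.7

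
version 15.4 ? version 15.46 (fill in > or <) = <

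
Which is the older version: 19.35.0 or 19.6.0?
19.6.0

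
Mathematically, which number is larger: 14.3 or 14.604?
14.604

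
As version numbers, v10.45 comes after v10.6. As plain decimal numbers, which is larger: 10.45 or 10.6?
10.6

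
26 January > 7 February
False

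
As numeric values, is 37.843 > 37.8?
True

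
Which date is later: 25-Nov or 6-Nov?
25-Nov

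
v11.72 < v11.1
False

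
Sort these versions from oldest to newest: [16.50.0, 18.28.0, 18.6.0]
[16.50.0, 18.6.0, 18.28.0]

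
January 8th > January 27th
False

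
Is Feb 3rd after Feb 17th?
No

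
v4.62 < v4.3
False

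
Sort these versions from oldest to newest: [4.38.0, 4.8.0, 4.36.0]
[4.8.0, 4.36.0, 4.38.0]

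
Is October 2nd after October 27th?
No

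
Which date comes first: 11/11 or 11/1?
11/1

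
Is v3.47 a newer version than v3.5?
Yes. Version numbers are compared segment by segment as integers, not as decimals: minor version 47 > 5, so v3.47 > v3.5 (even though the decimal 3.47 < 3.5).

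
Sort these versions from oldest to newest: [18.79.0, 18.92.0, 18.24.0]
[18.24.0, 18.79.0, 18.92.0]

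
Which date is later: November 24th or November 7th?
November 24th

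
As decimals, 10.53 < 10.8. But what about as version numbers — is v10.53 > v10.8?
True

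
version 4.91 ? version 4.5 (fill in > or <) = >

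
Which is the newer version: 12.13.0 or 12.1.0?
12.13.0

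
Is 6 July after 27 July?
No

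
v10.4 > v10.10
False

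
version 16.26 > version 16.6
True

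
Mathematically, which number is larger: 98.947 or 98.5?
98.947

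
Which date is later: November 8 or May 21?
November 8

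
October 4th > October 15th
False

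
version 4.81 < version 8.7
True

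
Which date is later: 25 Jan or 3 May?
3 May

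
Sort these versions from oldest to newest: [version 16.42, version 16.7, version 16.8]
[version 16.7, version 16.8, version 16.42]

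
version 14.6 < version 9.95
False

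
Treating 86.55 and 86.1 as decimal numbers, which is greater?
86.55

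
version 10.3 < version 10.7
True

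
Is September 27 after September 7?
Yes. Day 27 comes after day 7 in September — this is a date comparison, not a decimal one (the decimal 9.27 would be smaller than 9.7).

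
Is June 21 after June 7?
Yes. Day 21 comes after day 7 in June — this is a date comparison, not a decimal one (the decimal 6.21 would be smaller than 6.7).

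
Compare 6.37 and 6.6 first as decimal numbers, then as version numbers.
As decimals: 6.37 < 6.6. As versions: v6.37 > v6.6 (minor version 37 > 6).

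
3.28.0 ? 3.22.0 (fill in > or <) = >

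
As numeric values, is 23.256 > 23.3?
False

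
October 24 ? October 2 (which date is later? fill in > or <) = >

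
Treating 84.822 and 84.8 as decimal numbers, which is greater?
84.822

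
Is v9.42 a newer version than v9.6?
Yes. Version numbers are compared segment by segment as integers, not as decimals: minor version 42 > 6, so v9.42 > v9.6 (even though the decimal 9.42 < 9.6).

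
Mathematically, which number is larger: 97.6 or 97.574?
97.6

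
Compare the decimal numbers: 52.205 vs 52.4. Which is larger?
52.4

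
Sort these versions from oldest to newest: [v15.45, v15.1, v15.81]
[v15.1, v15.45, v15.81]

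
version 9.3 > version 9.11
False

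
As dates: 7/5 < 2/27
False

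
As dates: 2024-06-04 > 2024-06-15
False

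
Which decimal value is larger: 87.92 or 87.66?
87.92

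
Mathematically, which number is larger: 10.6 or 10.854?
10.854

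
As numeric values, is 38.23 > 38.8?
False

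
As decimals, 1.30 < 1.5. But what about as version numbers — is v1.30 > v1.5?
True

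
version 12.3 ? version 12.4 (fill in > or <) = <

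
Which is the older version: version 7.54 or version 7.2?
version 7.2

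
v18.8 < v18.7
False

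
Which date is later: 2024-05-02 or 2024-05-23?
2024-05-23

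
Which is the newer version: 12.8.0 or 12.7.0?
12.8.0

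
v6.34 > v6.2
True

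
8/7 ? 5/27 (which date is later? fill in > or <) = >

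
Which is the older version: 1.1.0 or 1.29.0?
1.1.0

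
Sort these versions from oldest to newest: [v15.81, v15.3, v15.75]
[v15.3, v15.75, v15.81]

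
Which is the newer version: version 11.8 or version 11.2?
version 11.8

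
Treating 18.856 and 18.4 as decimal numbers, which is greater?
18.856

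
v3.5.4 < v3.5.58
True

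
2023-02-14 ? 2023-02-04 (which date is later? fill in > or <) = >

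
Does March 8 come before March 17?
Yes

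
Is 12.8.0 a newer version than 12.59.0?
No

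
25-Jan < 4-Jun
True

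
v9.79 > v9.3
True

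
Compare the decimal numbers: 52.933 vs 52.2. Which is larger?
52.933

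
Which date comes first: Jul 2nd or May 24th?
May 24th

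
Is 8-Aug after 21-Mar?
Yes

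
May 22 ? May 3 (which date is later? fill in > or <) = >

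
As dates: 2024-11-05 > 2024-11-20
False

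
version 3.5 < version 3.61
True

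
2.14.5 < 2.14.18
True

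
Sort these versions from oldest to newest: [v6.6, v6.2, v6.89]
[v6.2, v6.6, v6.89]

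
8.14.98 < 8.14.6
False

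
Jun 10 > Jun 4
True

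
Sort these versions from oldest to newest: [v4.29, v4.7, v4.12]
[v4.7, v4.12, v4.29]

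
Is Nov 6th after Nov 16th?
No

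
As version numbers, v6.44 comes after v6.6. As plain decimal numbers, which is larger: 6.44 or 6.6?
6.6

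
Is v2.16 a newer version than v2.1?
Yes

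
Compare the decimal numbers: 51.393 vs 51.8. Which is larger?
51.8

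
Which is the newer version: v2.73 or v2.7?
v2.73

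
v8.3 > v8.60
False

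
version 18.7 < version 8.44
False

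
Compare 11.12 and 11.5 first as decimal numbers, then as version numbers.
As decimals: 11.12 < 11.5. As versions: v11.12 > v11.5 (minor version 12 > 5).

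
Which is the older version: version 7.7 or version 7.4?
version 7.4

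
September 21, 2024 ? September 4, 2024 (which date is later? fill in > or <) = >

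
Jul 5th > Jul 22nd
False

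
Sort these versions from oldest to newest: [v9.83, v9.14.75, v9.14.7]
[v9.14.7, v9.14.75, v9.83]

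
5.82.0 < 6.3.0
True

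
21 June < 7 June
False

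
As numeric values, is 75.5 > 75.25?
True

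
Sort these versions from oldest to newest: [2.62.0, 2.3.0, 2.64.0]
[2.3.0, 2.62.0, 2.64.0]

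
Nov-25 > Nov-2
True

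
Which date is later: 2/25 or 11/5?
11/5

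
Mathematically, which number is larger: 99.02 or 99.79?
99.79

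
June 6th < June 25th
True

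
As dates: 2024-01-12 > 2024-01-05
True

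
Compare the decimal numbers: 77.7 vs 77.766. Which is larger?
77.766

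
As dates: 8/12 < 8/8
False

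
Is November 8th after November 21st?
No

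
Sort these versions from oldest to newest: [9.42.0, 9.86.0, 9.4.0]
[9.4.0, 9.42.0, 9.86.0]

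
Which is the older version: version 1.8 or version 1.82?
version 1.8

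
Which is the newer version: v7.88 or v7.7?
v7.88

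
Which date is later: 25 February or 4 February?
25 February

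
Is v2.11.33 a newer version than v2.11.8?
Yes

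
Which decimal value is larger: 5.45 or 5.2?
5.45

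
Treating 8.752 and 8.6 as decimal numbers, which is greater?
8.752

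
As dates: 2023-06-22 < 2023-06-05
False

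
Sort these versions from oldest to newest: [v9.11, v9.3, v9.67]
[v9.3, v9.11, v9.67]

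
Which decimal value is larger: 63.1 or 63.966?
63.966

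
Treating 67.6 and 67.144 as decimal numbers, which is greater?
67.6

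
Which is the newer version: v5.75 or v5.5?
v5.75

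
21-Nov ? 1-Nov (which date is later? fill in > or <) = >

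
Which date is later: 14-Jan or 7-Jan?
14-Jan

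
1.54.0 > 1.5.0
True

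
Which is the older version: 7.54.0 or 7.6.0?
7.6.0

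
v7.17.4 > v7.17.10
False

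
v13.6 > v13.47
False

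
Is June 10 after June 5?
Yes. Day 10 comes after day 5 in June — this is a date comparison, not a decimal one (the decimal 6.10 would be smaller than 6.5).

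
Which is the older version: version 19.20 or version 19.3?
version 19.3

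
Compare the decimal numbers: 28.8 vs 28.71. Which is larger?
28.8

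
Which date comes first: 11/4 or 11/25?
11/4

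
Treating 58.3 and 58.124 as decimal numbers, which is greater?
58.3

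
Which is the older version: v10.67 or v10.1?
v10.1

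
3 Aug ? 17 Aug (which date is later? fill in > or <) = <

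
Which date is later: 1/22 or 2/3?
2/3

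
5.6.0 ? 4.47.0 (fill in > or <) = >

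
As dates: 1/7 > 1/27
False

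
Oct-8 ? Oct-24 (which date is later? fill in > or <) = <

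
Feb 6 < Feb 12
True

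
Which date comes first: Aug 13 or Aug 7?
Aug 7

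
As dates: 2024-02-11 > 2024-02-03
True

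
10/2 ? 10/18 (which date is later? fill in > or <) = <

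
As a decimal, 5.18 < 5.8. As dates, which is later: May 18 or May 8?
May 18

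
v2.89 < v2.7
False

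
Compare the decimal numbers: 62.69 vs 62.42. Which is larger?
62.69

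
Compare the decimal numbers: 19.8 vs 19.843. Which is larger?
19.843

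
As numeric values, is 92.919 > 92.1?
True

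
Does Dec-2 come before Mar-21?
No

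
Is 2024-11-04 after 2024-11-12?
No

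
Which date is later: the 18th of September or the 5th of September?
the 18th of September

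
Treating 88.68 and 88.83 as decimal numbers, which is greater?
88.83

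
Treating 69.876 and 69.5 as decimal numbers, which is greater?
69.876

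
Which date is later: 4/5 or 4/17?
4/17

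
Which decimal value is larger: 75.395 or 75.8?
75.8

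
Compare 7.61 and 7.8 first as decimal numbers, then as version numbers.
As decimals: 7.61 < 7.8. As versions: v7.61 > v7.8 (minor version 61 > 8).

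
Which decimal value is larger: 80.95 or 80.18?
80.95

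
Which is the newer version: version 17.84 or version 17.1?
version 17.84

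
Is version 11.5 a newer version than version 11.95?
No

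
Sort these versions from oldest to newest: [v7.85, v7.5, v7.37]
[v7.5, v7.37, v7.85]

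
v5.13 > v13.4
False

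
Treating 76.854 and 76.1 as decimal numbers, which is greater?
76.854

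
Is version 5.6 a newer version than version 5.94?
No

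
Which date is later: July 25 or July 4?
July 25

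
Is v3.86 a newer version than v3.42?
Yes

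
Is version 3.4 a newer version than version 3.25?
No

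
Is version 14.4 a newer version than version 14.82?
No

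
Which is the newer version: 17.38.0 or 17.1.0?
17.38.0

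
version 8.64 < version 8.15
False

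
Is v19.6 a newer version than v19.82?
No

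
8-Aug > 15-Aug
False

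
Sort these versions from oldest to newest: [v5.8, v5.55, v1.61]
[v1.61, v5.8, v5.55]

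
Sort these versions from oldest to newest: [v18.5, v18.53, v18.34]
[v18.5, v18.34, v18.53]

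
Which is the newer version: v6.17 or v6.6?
v6.17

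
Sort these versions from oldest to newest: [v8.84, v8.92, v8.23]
[v8.23, v8.84, v8.92]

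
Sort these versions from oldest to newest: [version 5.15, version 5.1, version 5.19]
[version 5.1, version 5.15, version 5.19]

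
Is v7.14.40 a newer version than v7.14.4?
Yes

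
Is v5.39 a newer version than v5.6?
Yes. Version numbers are compared segment by segment as integers, not as decimals: minor version 39 > 6, so v5.39 > v5.6 (even though the decimal 5.39 < 5.6).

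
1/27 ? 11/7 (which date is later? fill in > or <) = <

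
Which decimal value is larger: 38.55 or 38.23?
38.55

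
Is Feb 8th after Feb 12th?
No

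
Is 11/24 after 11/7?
Yes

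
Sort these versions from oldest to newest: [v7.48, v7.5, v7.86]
[v7.5, v7.48, v7.86]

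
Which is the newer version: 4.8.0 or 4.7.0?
4.8.0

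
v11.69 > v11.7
True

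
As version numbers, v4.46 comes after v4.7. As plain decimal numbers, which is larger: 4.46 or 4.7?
4.7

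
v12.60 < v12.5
False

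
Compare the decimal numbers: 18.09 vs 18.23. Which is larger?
18.23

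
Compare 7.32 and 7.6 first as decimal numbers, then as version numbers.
As decimals: 7.32 < 7.6. As versions: v7.32 > v7.6 (minor version 32 > 6).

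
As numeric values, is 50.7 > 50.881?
False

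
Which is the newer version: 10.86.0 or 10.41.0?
10.86.0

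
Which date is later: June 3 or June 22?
June 22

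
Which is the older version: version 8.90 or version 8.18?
version 8.18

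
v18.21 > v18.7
True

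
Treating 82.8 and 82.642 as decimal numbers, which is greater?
82.8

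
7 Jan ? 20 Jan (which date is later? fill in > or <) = <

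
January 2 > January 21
False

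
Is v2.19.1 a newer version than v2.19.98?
No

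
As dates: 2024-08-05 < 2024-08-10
True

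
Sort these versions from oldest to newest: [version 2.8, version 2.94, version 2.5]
[version 2.5, version 2.8, version 2.94]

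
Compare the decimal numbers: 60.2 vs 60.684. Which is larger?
60.684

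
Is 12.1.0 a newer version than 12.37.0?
No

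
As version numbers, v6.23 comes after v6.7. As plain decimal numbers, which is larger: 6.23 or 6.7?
6.7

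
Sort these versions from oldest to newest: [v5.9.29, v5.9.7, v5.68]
[v5.9.7, v5.9.29, v5.68]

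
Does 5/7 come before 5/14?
Yes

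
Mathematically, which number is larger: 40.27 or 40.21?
40.27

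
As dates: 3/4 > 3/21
False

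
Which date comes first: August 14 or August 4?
August 4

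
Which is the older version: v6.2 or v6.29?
v6.2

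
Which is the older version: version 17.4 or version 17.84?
version 17.4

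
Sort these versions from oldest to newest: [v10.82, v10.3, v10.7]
[v10.3, v10.7, v10.82]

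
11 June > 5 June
True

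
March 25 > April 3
False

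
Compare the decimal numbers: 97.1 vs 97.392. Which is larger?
97.392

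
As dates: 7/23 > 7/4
True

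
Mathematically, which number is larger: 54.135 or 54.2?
54.2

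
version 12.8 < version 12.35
True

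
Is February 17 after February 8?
Yes. Day 17 comes after day 8 in February — this is a date comparison, not a decimal one (the decimal 2.17 would be smaller than 2.8).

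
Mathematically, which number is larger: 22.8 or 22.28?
22.8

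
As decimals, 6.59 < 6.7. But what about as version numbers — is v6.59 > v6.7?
True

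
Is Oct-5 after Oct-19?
No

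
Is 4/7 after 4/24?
No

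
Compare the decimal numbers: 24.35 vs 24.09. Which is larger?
24.35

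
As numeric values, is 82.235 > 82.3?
False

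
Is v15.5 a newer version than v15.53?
No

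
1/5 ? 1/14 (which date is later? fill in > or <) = <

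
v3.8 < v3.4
False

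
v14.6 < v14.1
False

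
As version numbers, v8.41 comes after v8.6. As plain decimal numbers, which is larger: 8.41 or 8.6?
8.6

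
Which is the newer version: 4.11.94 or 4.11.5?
4.11.94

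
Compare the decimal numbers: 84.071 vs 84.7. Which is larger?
84.7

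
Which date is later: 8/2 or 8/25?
8/25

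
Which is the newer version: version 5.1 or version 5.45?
version 5.45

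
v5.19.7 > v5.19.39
False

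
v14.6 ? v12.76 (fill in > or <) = >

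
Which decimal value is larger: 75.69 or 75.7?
75.7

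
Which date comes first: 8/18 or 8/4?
8/4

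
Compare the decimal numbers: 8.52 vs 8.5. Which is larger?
8.52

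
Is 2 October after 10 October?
No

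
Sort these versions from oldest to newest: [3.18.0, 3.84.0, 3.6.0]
[3.6.0, 3.18.0, 3.84.0]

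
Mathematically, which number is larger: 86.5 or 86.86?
86.86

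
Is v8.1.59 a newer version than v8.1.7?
Yes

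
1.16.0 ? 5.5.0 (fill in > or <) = <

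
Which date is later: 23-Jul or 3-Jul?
23-Jul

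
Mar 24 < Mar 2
False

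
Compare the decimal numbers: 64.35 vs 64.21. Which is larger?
64.35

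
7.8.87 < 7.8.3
False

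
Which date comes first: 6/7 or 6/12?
6/7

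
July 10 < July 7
False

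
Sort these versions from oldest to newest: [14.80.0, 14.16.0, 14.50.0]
[14.16.0, 14.50.0, 14.80.0]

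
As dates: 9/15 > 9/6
True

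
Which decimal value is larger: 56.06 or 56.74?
56.74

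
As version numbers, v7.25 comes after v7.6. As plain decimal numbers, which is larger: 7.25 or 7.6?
7.6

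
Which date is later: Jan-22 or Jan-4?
Jan-22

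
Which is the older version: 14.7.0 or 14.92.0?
14.7.0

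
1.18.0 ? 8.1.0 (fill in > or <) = <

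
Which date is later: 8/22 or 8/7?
8/22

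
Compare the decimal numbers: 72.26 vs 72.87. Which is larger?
72.87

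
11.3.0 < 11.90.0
True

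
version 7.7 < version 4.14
False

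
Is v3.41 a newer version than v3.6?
Yes. Version numbers are compared segment by segment as integers, not as decimals: minor version 41 > 6, so v3.41 > v3.6 (even though the decimal 3.41 < 3.6).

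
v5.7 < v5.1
False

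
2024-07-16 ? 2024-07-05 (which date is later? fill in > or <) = >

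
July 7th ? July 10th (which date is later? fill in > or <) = <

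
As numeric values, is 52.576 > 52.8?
False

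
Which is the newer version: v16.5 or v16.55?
v16.55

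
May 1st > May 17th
False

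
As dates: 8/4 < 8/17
True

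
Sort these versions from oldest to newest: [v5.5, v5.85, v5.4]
[v5.4, v5.5, v5.85]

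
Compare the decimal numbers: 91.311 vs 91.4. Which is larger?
91.4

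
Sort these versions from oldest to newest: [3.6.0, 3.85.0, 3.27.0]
[3.6.0, 3.27.0, 3.85.0]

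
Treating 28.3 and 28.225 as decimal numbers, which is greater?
28.3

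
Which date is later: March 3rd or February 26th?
March 3rd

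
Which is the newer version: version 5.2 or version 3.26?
version 5.2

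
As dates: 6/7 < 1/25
False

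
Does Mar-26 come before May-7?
Yes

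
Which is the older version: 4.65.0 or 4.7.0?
4.7.0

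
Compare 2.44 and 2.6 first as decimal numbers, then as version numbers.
As decimals: 2.44 < 2.6. As versions: v2.44 > v2.6 (minor version 44 > 6).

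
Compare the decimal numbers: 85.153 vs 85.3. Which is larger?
85.3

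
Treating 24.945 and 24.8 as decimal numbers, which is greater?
24.945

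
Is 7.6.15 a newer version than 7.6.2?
Yes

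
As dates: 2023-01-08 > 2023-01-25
False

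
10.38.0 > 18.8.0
False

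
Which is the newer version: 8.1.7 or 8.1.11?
8.1.11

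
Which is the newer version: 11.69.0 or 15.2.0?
15.2.0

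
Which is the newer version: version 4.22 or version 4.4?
version 4.22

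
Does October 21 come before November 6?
Yes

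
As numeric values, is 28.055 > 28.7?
False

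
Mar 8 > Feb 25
True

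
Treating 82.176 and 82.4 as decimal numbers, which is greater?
82.4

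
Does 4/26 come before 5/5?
Yes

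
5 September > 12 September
False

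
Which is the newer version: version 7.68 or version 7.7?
version 7.68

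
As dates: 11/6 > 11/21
False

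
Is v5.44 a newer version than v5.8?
Yes. Version numbers are compared segment by segment as integers, not as decimals: minor version 44 > 8, so v5.44 > v5.8 (even though the decimal 5.44 < 5.8).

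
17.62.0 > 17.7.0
True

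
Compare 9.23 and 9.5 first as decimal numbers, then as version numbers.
As decimals: 9.23 < 9.5. As versions: v9.23 > v9.5 (minor version 23 > 5).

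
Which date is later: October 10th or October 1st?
October 10th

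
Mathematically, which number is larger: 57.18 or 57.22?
57.22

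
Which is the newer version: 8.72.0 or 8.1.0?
8.72.0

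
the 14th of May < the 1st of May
False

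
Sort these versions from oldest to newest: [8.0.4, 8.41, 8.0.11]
[8.0.4, 8.0.11, 8.41]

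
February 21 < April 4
True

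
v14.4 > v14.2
True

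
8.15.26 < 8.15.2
False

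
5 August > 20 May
True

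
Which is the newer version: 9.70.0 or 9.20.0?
9.70.0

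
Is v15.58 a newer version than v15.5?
Yes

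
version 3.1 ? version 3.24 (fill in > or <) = <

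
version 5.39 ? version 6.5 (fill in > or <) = <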